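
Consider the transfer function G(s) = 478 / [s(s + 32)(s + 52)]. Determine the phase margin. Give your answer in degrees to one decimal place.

Gain crossover: |G(jω)| = 1 at ω ≈ 0.287 rad/sec.
∠G(j0.287) = −90° − arctan(0.287/32) − arctan(0.287/52) ≈ -90.83°
PM = 180° + (-90.83°) = 89.17°

89.2 deg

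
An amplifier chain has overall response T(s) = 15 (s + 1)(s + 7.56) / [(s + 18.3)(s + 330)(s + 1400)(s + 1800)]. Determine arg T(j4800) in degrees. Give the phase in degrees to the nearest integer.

∠(j4800 + 1) = arctan(4800/1) = 89.99°
∠(j4800 + 7.56) = arctan(4800/7.56) = 89.91°
∠(j4800 + 18.3) = arctan(4800/18.3) = 89.78°
∠(j4800 + 330) = arctan(4800/330) = 86.07°
∠(j4800 + 1400) = arctan(4800/1400) = 73.74°
∠(j4800 + 1800) = arctan(4800/1800) = 69.44°
∠T(j4800) = 89.99° + 89.91° − (89.78° + 86.07° + 73.74° + 69.44°) = -139.13°

-139°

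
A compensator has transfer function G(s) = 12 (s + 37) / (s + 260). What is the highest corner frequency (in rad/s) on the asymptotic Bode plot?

260 rad/s

Break frequencies occur at each pole and zero magnitude: 37 rad/s, 260 rad/s.
The highest is 260 rad/s.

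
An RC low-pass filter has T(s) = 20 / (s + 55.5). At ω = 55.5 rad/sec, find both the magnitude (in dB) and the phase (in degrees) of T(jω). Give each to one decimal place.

|T| = -11.9 dB, ∠T = -45.0°

|j55.5 + 55.5| = √(55.5² + 55.5²) = 78.49
|T(j55.5)| = 20 / 78.49 = 0.25481
20 log₁₀(0.25481) = -11.88 dB
∠(j55.5 + 55.5) = arctan(55.5/55.5) = 45.00°
∠T(j55.5) = −45.00° = -45.00°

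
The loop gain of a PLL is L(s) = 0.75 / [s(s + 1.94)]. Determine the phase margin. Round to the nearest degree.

79 deg

Gain crossover: |L(jω)| = 1 at ω ≈ 0.379 rad/s.
∠L(j0.379) = −90° − arctan(0.379/1.94) ≈ -101.07°
PM = 180° + (-101.07°) = 78.93°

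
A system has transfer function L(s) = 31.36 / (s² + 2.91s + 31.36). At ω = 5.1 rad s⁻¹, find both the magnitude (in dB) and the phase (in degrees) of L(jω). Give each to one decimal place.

|(j5.1)² + 2.91(j5.1) + 31.36| = |5.35 + j14.841| = 15.78
|L(j5.1)| = 31.36 / 15.78 = 1.9878
20 log₁₀(1.9878) = 5.97 dB
∠[(j5.1)² + 2.91(j5.1) + 31.36] = ∠[5.35 + j14.841] = 70.18°
∠L(j5.1) = −70.18° = -70.18°

|L| = 6.0 dB, ∠L = -70.2 deg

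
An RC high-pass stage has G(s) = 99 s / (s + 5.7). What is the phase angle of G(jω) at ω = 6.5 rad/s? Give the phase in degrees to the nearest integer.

41°

∠(j6.5) = 90.00°
∠(j6.5 + 5.7) = arctan(6.5/5.7) = 48.75°
∠G(j6.5) = 90.00° − 48.75° = 41.25°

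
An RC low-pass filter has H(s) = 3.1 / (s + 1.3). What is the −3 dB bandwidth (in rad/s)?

1.3 rad/s

For a single-pole low-pass, the −3 dB point is at the pole: ω = 1.3 rad/s.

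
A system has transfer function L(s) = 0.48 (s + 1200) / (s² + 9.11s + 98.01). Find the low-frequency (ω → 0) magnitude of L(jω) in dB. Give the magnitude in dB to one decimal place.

L(0) = 0.48 × 1200 / 98.01 = 5.877
20 log₁₀(5.877) = 15.38 dB

15.4 dB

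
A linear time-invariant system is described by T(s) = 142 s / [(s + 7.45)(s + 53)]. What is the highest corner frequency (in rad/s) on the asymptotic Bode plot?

53 rad/s

Break frequencies occur at each pole and zero magnitude: 7.45 rad/s, 53 rad/s.
The highest is 53 rad/s.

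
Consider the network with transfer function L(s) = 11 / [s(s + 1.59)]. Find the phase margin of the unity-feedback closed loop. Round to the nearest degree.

Gain crossover: |L(jω)| = 1 at ω ≈ 3.13 rad/s.
∠L(j3.13) = −90° − arctan(3.13/1.59) ≈ -153.08°
PM = 180° + (-153.08°) = 26.92°

27 deg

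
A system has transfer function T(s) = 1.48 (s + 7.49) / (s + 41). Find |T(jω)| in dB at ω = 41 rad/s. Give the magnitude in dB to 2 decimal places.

|j41 + 7.49| = √(41² + 7.49²) = 41.68
|j41 + 41| = √(41² + 41²) = 57.98
|T(j41)| = 1.48 × 41.68 / 57.98 = 1.0638
20 log₁₀(1.0638) = 0.538 dB

0.54 dB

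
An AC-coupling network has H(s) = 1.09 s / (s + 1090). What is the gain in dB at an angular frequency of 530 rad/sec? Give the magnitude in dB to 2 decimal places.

-6.44 dB

|j530| = 530
|j530 + 1090| = √(530² + 1090²) = 1212
|H(j530)| = 1.09 × 530 / 1212 = 0.47664
20 log₁₀(0.47664) = -6.436 dB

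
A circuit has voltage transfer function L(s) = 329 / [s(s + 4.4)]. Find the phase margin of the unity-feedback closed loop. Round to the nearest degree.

14°

Gain crossover: |L(jω)| = 1 at ω ≈ 17.9 rad/sec.
∠L(j17.9) = −90° − arctan(17.9/4.4) ≈ -166.17°
PM = 180° + (-166.17°) = 13.83°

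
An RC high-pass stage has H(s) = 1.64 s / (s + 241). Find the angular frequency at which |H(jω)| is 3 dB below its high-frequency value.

For a single-pole high-pass, the −3 dB point is at the pole: ω = 241 rad/s.

241 rad/s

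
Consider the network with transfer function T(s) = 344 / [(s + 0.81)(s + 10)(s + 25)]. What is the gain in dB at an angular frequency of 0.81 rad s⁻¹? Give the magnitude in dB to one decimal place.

1.6 dB

|j0.81 + 0.81| = √(0.81² + 0.81²) = 1.146
|j0.81 + 10| = √(0.81² + 10²) = 10.03
|j0.81 + 25| = √(0.81² + 25²) = 25.01
|T(j0.81)| = 344 / (1.146 × 10.03 × 25.01) = 1.1967
20 log₁₀(1.1967) = 1.56 dB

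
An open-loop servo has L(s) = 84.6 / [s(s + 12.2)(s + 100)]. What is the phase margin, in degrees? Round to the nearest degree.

Gain crossover: |L(jω)| = 1 at ω ≈ 0.0693 rad s⁻¹.
∠L(j0.0693) = −90° − arctan(0.0693/12.2) − arctan(0.0693/100) ≈ -90.37°
PM = 180° + (-90.37°) = 89.63°

90°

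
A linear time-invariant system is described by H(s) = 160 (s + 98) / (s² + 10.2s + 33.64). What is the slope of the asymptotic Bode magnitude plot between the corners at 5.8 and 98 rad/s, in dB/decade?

In this band the factors already past their corner are: complex pole pair at ωₙ ≈ 5.8; net slope = -40 dB/decade.

-40 dB/decade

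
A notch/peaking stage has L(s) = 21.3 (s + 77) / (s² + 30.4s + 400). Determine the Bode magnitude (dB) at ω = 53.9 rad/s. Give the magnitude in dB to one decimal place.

-3.5 dB

|j53.9 + 77| = √(53.9² + 77²) = 93.99
|(j53.9)² + 30.4(j53.9) + 400| = |-2505.2 + j1638.6| = 2993
|L(j53.9)| = 21.3 × 93.99 / 2993 = 0.66878
20 log₁₀(0.66878) = -3.49 dB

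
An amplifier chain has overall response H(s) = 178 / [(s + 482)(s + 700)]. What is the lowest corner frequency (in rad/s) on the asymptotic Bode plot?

482 rad/s

Break frequencies occur at each pole and zero magnitude: 482 rad/s, 700 rad/s.
The lowest is 482 rad/s.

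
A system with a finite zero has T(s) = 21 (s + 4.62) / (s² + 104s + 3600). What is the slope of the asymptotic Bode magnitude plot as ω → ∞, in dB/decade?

With 1 zero and 2 poles, the high-frequency asymptotic slope is 20 × (1 − 2) = -20 dB/decade.

-20 dB/decade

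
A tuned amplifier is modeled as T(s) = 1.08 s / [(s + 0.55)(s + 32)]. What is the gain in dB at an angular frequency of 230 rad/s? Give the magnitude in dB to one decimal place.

|j230| = 230
|j230 + 0.55| = √(230² + 0.55²) = 230
|j230 + 32| = √(230² + 32²) = 232.2
|T(j230)| = 1.08 × 230 / (230 × 232.2) = 0.0046508
20 log₁₀(0.0046508) = -46.65 dB

-46.6 dB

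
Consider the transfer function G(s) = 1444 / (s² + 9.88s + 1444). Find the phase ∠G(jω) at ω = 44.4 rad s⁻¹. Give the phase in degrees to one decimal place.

-140.2°

∠[(j44.4)² + 9.88(j44.4) + 1444] = ∠[-527.36 + j438.67] = 140.25°
∠G(j44.4) = −140.25° = -140.25°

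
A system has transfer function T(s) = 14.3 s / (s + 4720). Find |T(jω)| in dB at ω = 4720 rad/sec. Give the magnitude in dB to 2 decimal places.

|j4720| = 4720
|j4720 + 4720| = √(4720² + 4720²) = 6675
|T(j4720)| = 14.3 × 4720 / 6675 = 10.112
20 log₁₀(10.112) = 20.096 dB

20.10 dB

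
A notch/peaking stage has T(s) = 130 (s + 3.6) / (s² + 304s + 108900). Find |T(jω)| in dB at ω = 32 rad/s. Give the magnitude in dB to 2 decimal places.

|j32 + 3.6| = √(32² + 3.6²) = 32.2
|(j32)² + 304(j32) + 108900| = |1.0788e+05 + j9728| = 1.083e+05
|T(j32)| = 130 × 32.2 / 1.083e+05 = 0.038649
20 log₁₀(0.038649) = -28.257 dB

-28.26 dB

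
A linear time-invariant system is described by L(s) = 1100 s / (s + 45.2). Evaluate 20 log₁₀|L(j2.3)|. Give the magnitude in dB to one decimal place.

|j2.3| = 2.3
|j2.3 + 45.2| = √(2.3² + 45.2²) = 45.26
|L(j2.3)| = 1100 × 2.3 / 45.26 = 55.901
20 log₁₀(55.901) = 34.95 dB

34.9 dB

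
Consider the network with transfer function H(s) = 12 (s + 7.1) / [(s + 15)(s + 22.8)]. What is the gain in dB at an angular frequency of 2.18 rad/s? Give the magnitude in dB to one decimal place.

|j2.18 + 7.1| = √(2.18² + 7.1²) = 7.427
|j2.18 + 15| = √(2.18² + 15²) = 15.16
|j2.18 + 22.8| = √(2.18² + 22.8²) = 22.9
|H(j2.18)| = 12 × 7.427 / (15.16 × 22.9) = 0.25672
20 log₁₀(0.25672) = -11.81 dB

-11.8 dB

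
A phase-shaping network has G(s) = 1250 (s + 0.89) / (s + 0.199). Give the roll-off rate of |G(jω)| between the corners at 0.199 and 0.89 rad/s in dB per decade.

-20 dB/decade

In this band the factors already past their corner are: pole at 0.199; net slope = -20 dB/decade.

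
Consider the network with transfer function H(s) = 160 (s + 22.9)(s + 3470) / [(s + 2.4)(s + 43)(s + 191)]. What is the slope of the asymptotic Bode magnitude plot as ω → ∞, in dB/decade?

-20 dB/decade

With 2 zeros and 3 poles, the high-frequency asymptotic slope is 20 × (2 − 3) = -20 dB/decade.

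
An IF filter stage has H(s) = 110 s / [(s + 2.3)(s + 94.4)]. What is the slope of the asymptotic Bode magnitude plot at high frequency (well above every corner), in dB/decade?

-20 dB/decade

With 1 zero and 2 poles, the high-frequency asymptotic slope is 20 × (1 − 2) = -20 dB/decade.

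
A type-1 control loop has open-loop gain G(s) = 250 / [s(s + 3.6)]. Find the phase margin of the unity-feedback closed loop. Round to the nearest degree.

Gain crossover: |G(jω)| = 1 at ω ≈ 15.6 rad/s.
∠G(j15.6) = −90° − arctan(15.6/3.6) ≈ -167.01°
PM = 180° + (-167.01°) = 12.99°

13°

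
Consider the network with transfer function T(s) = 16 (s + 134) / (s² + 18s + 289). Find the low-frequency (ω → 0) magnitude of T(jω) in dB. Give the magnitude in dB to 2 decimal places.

17.41 dB

T(0) = 16 × 134 / 289 = 7.4187
20 log₁₀(7.4187) = 17.407 dB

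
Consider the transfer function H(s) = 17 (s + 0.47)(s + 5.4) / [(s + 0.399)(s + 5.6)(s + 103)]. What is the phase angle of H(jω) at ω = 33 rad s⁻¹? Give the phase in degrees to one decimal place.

∠(j33 + 0.47) = arctan(33/0.47) = 89.18°
∠(j33 + 5.4) = arctan(33/5.4) = 80.71°
∠(j33 + 0.399) = arctan(33/0.399) = 89.31°
∠(j33 + 5.6) = arctan(33/5.6) = 80.37°
∠(j33 + 103) = arctan(33/103) = 17.76°
∠H(j33) = 89.18° + 80.71° − (89.31° + 80.37° + 17.76°) = -17.55°

-17.6 deg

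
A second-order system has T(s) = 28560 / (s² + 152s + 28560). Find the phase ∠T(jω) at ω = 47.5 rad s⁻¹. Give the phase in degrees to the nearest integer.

∠[(j47.5)² + 152(j47.5) + 28560] = ∠[26304 + j7220] = 15.35°
∠T(j47.5) = −15.35° = -15.35°

-15°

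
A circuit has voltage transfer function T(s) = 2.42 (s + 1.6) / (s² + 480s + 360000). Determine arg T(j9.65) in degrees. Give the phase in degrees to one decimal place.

79.8°

∠(j9.65 + 1.6) = arctan(9.65/1.6) = 80.59°
∠[(j9.65)² + 480(j9.65) + 360000] = ∠[3.5991e+05 + j4632] = 0.74°
∠T(j9.65) = 80.59° − 0.74° = 79.85°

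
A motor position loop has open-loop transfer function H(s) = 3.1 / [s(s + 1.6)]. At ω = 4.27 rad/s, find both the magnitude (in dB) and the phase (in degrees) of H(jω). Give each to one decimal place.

|H| = -16.0 dB, ∠H = -159.5°

|j4.27 + 1.6| = √(4.27² + 1.6²) = 4.56
|j4.27| = 4.27
|H(j4.27)| = 3.1 / (4.56 × 4.27) = 0.15921
20 log₁₀(0.15921) = -15.96 dB
∠(j4.27 + 1.6) = arctan(4.27/1.6) = 69.46°
∠(j4.27) = 90.00°
∠H(j4.27) = − (69.46° + 90.00°) = -159.46°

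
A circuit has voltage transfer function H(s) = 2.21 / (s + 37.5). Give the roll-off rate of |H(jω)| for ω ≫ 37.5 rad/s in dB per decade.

With 0 zeros and 1 pole, the high-frequency asymptotic slope is 20 × (0 − 1) = -20 dB/decade.

-20 dB/decade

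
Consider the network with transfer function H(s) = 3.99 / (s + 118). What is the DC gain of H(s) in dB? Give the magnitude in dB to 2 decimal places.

H(0) = 3.99 / 118 = 0.033814
20 log₁₀(0.033814) = -29.418 dB

-29.42 dB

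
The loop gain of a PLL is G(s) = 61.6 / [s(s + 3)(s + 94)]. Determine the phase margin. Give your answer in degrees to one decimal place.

85.7°

Gain crossover: |G(jω)| = 1 at ω ≈ 0.218 rad/s.
∠G(j0.218) = −90° − arctan(0.218/3) − arctan(0.218/94) ≈ -94.29°
PM = 180° + (-94.29°) = 85.71°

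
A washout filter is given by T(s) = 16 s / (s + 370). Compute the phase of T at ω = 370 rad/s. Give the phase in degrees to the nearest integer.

45°

∠(j370) = 90.00°
∠(j370 + 370) = arctan(370/370) = 45.00°
∠T(j370) = 90.00° − 45.00° = 45.00°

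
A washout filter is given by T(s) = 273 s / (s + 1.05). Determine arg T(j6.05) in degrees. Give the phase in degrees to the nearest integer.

∠(j6.05) = 90.00°
∠(j6.05 + 1.05) = arctan(6.05/1.05) = 80.15°
∠T(j6.05) = 90.00° − 80.15° = 9.85°

10°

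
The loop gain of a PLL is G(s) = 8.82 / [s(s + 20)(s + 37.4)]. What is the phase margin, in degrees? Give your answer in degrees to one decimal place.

Gain crossover: |G(jω)| = 1 at ω ≈ 0.0118 rad s⁻¹.
∠G(j0.0118) = −90° − arctan(0.0118/20) − arctan(0.0118/37.4) ≈ -90.05°
PM = 180° + (-90.05°) = 89.95°

89.9 deg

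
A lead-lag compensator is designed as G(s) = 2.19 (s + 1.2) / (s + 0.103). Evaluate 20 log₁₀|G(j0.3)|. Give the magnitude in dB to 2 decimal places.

18.63 dB

|j0.3 + 1.2| = √(0.3² + 1.2²) = 1.237
|j0.3 + 0.103| = √(0.3² + 0.103²) = 0.3172
|G(j0.3)| = 2.19 × 1.237 / 0.3172 = 8.5403
20 log₁₀(8.5403) = 18.629 dB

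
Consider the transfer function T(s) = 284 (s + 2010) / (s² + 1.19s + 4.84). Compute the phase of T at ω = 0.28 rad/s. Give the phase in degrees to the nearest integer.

∠(j0.28 + 2010) = arctan(0.28/2010) = 0.01°
∠[(j0.28)² + 1.19(j0.28) + 4.84] = ∠[4.7616 + j0.3332] = 4.00°
∠T(j0.28) = 0.01° − 4.00° = -3.99°

-4°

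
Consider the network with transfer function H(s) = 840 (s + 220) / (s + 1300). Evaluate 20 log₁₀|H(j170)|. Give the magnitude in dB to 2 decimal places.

45.01 dB

|j170 + 220| = √(170² + 220²) = 278
|j170 + 1300| = √(170² + 1300²) = 1311
|H(j170)| = 840 × 278 / 1311 = 178.13
20 log₁₀(178.13) = 45.015 dB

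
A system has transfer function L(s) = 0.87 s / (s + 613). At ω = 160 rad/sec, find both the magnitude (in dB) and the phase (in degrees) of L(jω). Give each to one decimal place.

|j160| = 160
|j160 + 613| = √(160² + 613²) = 633.5
|L(j160)| = 0.87 × 160 / 633.5 = 0.21972
20 log₁₀(0.21972) = -13.16 dB
∠(j160) = 90.00°
∠(j160 + 613) = arctan(160/613) = 14.63°
∠L(j160) = 90.00° − 14.63° = 75.37°

|L| = -13.2 dB, ∠L = 75.4°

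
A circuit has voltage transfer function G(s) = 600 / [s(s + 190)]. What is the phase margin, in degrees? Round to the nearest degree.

89°

Gain crossover: |G(jω)| = 1 at ω ≈ 3.16 rad/sec.
∠G(j3.16) = −90° − arctan(3.16/190) ≈ -90.95°
PM = 180° + (-90.95°) = 89.05°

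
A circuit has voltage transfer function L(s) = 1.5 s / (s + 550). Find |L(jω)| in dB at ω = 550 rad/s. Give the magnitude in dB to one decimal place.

|j550| = 550
|j550 + 550| = √(550² + 550²) = 777.8
|L(j550)| = 1.5 × 550 / 777.8 = 1.0607
20 log₁₀(1.0607) = 0.51 dB

0.5 dB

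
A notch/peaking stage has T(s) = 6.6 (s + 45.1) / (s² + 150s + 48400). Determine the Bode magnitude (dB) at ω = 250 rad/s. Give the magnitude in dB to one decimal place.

-27.6 dB

|j250 + 45.1| = √(250² + 45.1²) = 254
|(j250)² + 150(j250) + 48400| = |-14100 + j37500| = 4.006e+04
|T(j250)| = 6.6 × 254 / 4.006e+04 = 0.04185
20 log₁₀(0.04185) = -27.57 dB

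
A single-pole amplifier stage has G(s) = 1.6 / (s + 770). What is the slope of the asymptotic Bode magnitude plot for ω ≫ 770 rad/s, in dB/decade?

-20 dB/decade

With 0 zeros and 1 pole, the high-frequency asymptotic slope is 20 × (0 − 1) = -20 dB/decade.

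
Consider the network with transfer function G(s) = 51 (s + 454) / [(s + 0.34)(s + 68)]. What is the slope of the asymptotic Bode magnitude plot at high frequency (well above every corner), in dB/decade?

-20 dB/decade

With 1 zero and 2 poles, the high-frequency asymptotic slope is 20 × (1 − 2) = -20 dB/decade.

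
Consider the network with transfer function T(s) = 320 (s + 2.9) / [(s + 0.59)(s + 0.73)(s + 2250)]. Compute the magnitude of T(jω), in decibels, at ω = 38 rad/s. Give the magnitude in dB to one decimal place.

-48.5 dB

|j38 + 2.9| = √(38² + 2.9²) = 38.11
|j38 + 0.59| = √(38² + 0.59²) = 38
|j38 + 0.73| = √(38² + 0.73²) = 38.01
|j38 + 2250| = √(38² + 2250²) = 2250
|T(j38)| = 320 × 38.11 / (38 × 38.01 × 2250) = 0.0037519
20 log₁₀(0.0037519) = -48.51 dB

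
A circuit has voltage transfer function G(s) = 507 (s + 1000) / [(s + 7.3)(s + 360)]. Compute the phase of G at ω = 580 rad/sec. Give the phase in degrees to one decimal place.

-117.3 deg

∠(j580 + 1000) = arctan(580/1000) = 30.11°
∠(j580 + 7.3) = arctan(580/7.3) = 89.28°
∠(j580 + 360) = arctan(580/360) = 58.17°
∠G(j580) = 30.11° − (89.28° + 58.17°) = -117.34°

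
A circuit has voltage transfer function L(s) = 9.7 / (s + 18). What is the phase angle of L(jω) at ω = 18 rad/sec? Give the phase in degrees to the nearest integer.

-45 deg

∠(j18 + 18) = arctan(18/18) = 45.00°
∠L(j18) = −45.00° = -45.00°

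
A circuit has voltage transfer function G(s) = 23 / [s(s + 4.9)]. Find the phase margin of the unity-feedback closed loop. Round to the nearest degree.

53 deg

Gain crossover: |G(jω)| = 1 at ω ≈ 3.73 rad/s.
∠G(j3.73) = −90° − arctan(3.73/4.9) ≈ -127.31°
PM = 180° + (-127.31°) = 52.69°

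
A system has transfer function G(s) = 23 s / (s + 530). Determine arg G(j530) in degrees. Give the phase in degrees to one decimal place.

∠(j530) = 90.00°
∠(j530 + 530) = arctan(530/530) = 45.00°
∠G(j530) = 90.00° − 45.00° = 45.00°

45.0°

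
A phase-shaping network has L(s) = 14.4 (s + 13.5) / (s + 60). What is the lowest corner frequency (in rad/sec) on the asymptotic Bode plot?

13.5 rad/sec

Break frequencies occur at each pole and zero magnitude: 13.5 rad/sec, 60 rad/sec.
The lowest is 13.5 rad/sec.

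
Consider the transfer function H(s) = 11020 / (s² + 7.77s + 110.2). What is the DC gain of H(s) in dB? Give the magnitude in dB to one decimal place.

H(0) = 11020 / 110.2 = 100
20 log₁₀(100) = 40.00 dB

40.0 dB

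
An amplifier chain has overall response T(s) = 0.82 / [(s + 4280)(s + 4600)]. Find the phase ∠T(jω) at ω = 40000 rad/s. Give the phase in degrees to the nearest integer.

-167 deg

∠(j40000 + 4280) = arctan(40000/4280) = 83.89°
∠(j40000 + 4600) = arctan(40000/4600) = 83.44°
∠T(j40000) = − (83.89° + 83.44°) = -167.33°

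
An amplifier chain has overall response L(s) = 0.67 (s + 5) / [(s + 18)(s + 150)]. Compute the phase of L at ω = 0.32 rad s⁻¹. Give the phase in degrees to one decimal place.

∠(j0.32 + 5) = arctan(0.32/5) = 3.66°
∠(j0.32 + 18) = arctan(0.32/18) = 1.02°
∠(j0.32 + 150) = arctan(0.32/150) = 0.12°
∠L(j0.32) = 3.66° − (1.02° + 0.12°) = 2.52°

2.5°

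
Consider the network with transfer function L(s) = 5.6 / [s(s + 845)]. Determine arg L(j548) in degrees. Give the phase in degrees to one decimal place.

-123.0°

∠(j548 + 845) = arctan(548/845) = 32.96°
∠(j548) = 90.00°
∠L(j548) = − (32.96° + 90.00°) = -122.96°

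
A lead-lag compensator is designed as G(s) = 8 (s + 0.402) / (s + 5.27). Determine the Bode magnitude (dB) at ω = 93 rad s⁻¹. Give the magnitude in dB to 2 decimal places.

18.05 dB

|j93 + 0.402| = √(93² + 0.402²) = 93
|j93 + 5.27| = √(93² + 5.27²) = 93.15
|G(j93)| = 8 × 93 / 93.15 = 7.9873
20 log₁₀(7.9873) = 18.048 dB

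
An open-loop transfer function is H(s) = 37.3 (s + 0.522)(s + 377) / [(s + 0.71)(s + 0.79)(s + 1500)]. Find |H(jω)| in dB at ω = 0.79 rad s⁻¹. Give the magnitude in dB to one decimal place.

|j0.79 + 0.522| = √(0.79² + 0.522²) = 0.9469
|j0.79 + 377| = √(0.79² + 377²) = 377
|j0.79 + 0.71| = √(0.79² + 0.71²) = 1.062
|j0.79 + 0.79| = √(0.79² + 0.79²) = 1.117
|j0.79 + 1500| = √(0.79² + 1500²) = 1500
|H(j0.79)| = 37.3 × 0.9469 × 377 / (1.062 × 1.117 × 1500) = 7.4803
20 log₁₀(7.4803) = 17.48 dB

17.5 dB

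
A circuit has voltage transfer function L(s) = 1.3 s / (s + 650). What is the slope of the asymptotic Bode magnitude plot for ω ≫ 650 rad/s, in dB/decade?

With 1 zero and 1 pole, the high-frequency asymptotic slope is 20 × (1 − 1) = 0 dB/decade.

0 dB/decade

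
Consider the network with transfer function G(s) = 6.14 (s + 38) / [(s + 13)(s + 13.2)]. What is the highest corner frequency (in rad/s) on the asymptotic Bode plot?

Break frequencies occur at each pole and zero magnitude: 13 rad/s, 13.2 rad/s, 38 rad/s.
The highest is 38 rad/s.

38 rad/s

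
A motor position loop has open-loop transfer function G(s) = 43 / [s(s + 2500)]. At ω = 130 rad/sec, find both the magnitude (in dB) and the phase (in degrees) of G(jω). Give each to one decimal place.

|j130 + 2500| = √(130² + 2500²) = 2503
|j130| = 130
|G(j130)| = 43 / (2503 × 130) = 0.00013213
20 log₁₀(0.00013213) = -77.58 dB
∠(j130 + 2500) = arctan(130/2500) = 2.98°
∠(j130) = 90.00°
∠G(j130) = − (2.98° + 90.00°) = -92.98°

|G| = -77.6 dB, ∠G = -93.0°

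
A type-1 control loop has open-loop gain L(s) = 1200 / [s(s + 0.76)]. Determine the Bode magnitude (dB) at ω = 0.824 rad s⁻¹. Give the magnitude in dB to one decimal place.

|j0.824 + 0.76| = √(0.824² + 0.76²) = 1.121
|j0.824| = 0.824
|L(j0.824)| = 1200 / (1.121 × 0.824) = 1299.2
20 log₁₀(1299.2) = 62.27 dB

62.3 dB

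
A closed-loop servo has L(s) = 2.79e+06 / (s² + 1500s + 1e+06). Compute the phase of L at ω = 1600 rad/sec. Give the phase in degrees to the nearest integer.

∠[(j1600)² + 1500(j1600) + 1e+06] = ∠[-1.56e+06 + j2.4e+06] = 123.02°
∠L(j1600) = −123.02° = -123.02°

-123°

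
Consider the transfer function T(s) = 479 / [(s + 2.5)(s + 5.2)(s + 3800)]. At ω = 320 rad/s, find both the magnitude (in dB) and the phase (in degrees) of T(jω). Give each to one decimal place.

|j320 + 2.5| = √(320² + 2.5²) = 320
|j320 + 5.2| = √(320² + 5.2²) = 320
|j320 + 3800| = √(320² + 3800²) = 3813
|T(j320)| = 479 / (320 × 320 × 3813) = 1.2264e-06
20 log₁₀(1.2264e-06) = -118.23 dB
∠(j320 + 2.5) = arctan(320/2.5) = 89.55°
∠(j320 + 5.2) = arctan(320/5.2) = 89.07°
∠(j320 + 3800) = arctan(320/3800) = 4.81°
∠T(j320) = − (89.55° + 89.07° + 4.81°) = -183.43°

|T| = -118.2 dB, ∠T = -183.4°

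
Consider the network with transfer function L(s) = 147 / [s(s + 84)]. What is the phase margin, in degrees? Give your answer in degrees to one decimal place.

88.8°

Gain crossover: |L(jω)| = 1 at ω ≈ 1.75 rad/s.
∠L(j1.75) = −90° − arctan(1.75/84) ≈ -91.19°
PM = 180° + (-91.19°) = 88.81°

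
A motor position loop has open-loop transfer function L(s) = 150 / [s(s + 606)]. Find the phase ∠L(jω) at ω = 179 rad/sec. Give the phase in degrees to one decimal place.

∠(j179 + 606) = arctan(179/606) = 16.46°
∠(j179) = 90.00°
∠L(j179) = − (16.46° + 90.00°) = -106.46°

-106.5°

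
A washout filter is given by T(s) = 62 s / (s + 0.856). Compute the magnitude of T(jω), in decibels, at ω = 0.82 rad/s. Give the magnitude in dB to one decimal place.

|j0.82| = 0.82
|j0.82 + 0.856| = √(0.82² + 0.856²) = 1.185
|T(j0.82)| = 62 × 0.82 / 1.185 = 42.889
20 log₁₀(42.889) = 32.65 dB

32.6 dB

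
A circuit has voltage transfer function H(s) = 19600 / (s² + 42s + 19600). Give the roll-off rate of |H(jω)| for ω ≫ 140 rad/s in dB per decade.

With 0 zeros and 2 poles, the high-frequency asymptotic slope is 20 × (0 − 2) = -40 dB/decade.

-40 dB/decade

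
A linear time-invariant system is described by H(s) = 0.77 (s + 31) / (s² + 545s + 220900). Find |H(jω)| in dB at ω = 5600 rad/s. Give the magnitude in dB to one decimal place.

|j5600 + 31| = √(5600² + 31²) = 5600
|(j5600)² + 545(j5600) + 220900| = |-3.1139e+07 + j3.052e+06| = 3.129e+07
|H(j5600)| = 0.77 × 5600 / 3.129e+07 = 0.00013782
20 log₁₀(0.00013782) = -77.21 dB

-77.2 dB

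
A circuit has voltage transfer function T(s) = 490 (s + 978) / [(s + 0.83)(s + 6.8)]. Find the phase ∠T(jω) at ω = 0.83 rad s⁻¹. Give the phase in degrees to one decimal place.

-51.9°

∠(j0.83 + 978) = arctan(0.83/978) = 0.05°
∠(j0.83 + 0.83) = arctan(0.83/0.83) = 45.00°
∠(j0.83 + 6.8) = arctan(0.83/6.8) = 6.96°
∠T(j0.83) = 0.05° − (45.00° + 6.96°) = -51.91°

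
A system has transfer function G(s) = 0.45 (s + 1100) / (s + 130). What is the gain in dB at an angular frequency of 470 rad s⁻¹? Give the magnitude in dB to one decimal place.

0.9 dB

|j470 + 1100| = √(470² + 1100²) = 1196
|j470 + 130| = √(470² + 130²) = 487.6
|G(j470)| = 0.45 × 1196 / 487.6 = 1.1039
20 log₁₀(1.1039) = 0.86 dB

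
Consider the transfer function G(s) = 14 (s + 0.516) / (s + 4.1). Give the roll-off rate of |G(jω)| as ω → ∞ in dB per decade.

With 1 zero and 1 pole, the high-frequency asymptotic slope is 20 × (1 − 1) = 0 dB/decade.

0 dB/decade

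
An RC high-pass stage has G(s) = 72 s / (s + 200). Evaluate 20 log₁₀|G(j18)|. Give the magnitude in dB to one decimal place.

|j18| = 18
|j18 + 200| = √(18² + 200²) = 200.8
|G(j18)| = 72 × 18 / 200.8 = 6.4539
20 log₁₀(6.4539) = 16.20 dB

16.2 dB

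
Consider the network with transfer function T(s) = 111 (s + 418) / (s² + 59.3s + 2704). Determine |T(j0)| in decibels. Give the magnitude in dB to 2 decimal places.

T(0) = 111 × 418 / 2704 = 17.159
20 log₁₀(17.159) = 24.690 dB

24.69 dB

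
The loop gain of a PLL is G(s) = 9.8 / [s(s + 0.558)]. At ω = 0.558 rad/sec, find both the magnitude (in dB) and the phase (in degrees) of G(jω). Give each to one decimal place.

|G| = 26.9 dB, ∠G = -135.0°

|j0.558 + 0.558| = √(0.558² + 0.558²) = 0.7891
|j0.558| = 0.558
|G(j0.558)| = 9.8 / (0.7891 × 0.558) = 22.256
20 log₁₀(22.256) = 26.95 dB
∠(j0.558 + 0.558) = arctan(0.558/0.558) = 45.00°
∠(j0.558) = 90.00°
∠G(j0.558) = − (45.00° + 90.00°) = -135.00°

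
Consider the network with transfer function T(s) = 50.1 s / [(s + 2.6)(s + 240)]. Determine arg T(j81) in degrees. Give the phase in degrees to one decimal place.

∠(j81) = 90.00°
∠(j81 + 2.6) = arctan(81/2.6) = 88.16°
∠(j81 + 240) = arctan(81/240) = 18.65°
∠T(j81) = 90.00° − (88.16° + 18.65°) = -16.81°

-16.8 deg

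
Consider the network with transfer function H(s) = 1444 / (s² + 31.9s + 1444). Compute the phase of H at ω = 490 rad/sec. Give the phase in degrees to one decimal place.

-176.3 deg

∠[(j490)² + 31.9(j490) + 1444] = ∠[-2.3866e+05 + j15631] = 176.25°
∠H(j490) = −176.25° = -176.25°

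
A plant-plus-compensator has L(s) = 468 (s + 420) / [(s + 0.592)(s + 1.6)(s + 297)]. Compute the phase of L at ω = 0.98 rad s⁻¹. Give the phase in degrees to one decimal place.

∠(j0.98 + 420) = arctan(0.98/420) = 0.13°
∠(j0.98 + 0.592) = arctan(0.98/0.592) = 58.86°
∠(j0.98 + 1.6) = arctan(0.98/1.6) = 31.49°
∠(j0.98 + 297) = arctan(0.98/297) = 0.19°
∠L(j0.98) = 0.13° − (58.86° + 31.49° + 0.19°) = -90.41°

-90.4°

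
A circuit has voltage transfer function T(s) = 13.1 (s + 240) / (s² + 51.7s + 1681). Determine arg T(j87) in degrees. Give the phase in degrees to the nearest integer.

∠(j87 + 240) = arctan(87/240) = 19.93°
∠[(j87)² + 51.7(j87) + 1681] = ∠[-5888 + j4497.9] = 142.62°
∠T(j87) = 19.93° − 142.62° = -122.70°

-123°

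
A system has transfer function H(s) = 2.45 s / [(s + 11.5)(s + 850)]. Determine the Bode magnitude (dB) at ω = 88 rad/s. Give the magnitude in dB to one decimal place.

-50.9 dB

|j88| = 88
|j88 + 11.5| = √(88² + 11.5²) = 88.75
|j88 + 850| = √(88² + 850²) = 854.5
|H(j88)| = 2.45 × 88 / (88.75 × 854.5) = 0.0028429
20 log₁₀(0.0028429) = -50.92 dB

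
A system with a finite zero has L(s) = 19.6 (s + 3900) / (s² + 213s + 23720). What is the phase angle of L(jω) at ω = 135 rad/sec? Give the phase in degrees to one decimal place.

∠(j135 + 3900) = arctan(135/3900) = 1.98°
∠[(j135)² + 213(j135) + 23720] = ∠[5495 + j28755] = 79.18°
∠L(j135) = 1.98° − 79.18° = -77.20°

-77.2 deg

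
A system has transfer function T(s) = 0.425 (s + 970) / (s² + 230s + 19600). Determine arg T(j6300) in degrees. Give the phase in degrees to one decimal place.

∠(j6300 + 970) = arctan(6300/970) = 81.25°
∠[(j6300)² + 230(j6300) + 19600] = ∠[-3.967e+07 + j1.449e+06] = 177.91°
∠T(j6300) = 81.25° − 177.91° = -96.66°

-96.7°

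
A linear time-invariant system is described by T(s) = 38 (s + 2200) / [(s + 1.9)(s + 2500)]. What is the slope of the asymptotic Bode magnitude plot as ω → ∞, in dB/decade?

-20 dB/decade

With 1 zero and 2 poles, the high-frequency asymptotic slope is 20 × (1 − 2) = -20 dB/decade.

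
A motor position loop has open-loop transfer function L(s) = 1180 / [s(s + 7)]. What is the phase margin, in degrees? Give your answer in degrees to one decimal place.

11.6°

Gain crossover: |L(jω)| = 1 at ω ≈ 34 rad s⁻¹.
∠L(j34) = −90° − arctan(34/7) ≈ -168.37°
PM = 180° + (-168.37°) = 11.63°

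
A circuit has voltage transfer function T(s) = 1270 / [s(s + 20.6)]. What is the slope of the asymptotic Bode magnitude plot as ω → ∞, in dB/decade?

-40 dB/decade

With 0 zeros and 2 poles, the high-frequency asymptotic slope is 20 × (0 − 2) = -40 dB/decade.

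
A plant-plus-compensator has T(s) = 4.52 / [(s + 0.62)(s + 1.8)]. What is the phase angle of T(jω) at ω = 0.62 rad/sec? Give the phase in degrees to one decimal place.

-64.0°

∠(j0.62 + 0.62) = arctan(0.62/0.62) = 45.00°
∠(j0.62 + 1.8) = arctan(0.62/1.8) = 19.01°
∠T(j0.62) = − (45.00° + 19.01°) = -64.01°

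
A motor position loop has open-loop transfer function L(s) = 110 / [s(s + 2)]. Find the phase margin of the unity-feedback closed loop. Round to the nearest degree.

11 deg

Gain crossover: |L(jω)| = 1 at ω ≈ 10.4 rad/sec.
∠L(j10.4) = −90° − arctan(10.4/2) ≈ -169.11°
PM = 180° + (-169.11°) = 10.89°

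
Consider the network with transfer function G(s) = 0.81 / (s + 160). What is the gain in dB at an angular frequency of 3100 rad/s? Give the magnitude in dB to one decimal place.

-71.7 dB

|j3100 + 160| = √(3100² + 160²) = 3104
|G(j3100)| = 0.81 / 3104 = 0.00026094
20 log₁₀(0.00026094) = -71.67 dB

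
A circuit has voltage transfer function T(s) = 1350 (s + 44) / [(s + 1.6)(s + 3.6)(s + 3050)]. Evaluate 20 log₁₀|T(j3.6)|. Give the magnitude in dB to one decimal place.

|j3.6 + 44| = √(3.6² + 44²) = 44.15
|j3.6 + 1.6| = √(3.6² + 1.6²) = 3.94
|j3.6 + 3.6| = √(3.6² + 3.6²) = 5.091
|j3.6 + 3050| = √(3.6² + 3050²) = 3050
|T(j3.6)| = 1350 × 44.15 / (3.94 × 5.091 × 3050) = 0.97425
20 log₁₀(0.97425) = -0.23 dB

-0.2 dB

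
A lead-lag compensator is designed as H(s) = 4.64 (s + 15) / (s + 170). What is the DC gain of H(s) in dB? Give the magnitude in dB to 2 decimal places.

-7.76 dB

H(0) = 4.64 × 15 / 170 = 0.40941
20 log₁₀(0.40941) = -7.757 dB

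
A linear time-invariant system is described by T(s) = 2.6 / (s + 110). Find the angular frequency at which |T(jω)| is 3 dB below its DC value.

For a single-pole low-pass, the −3 dB point is at the pole: ω = 110 rad/s.

110 rad/s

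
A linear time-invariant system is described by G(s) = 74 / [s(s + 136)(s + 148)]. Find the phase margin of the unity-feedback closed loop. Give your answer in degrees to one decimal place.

90.0 deg

Gain crossover: |G(jω)| = 1 at ω ≈ 0.00368 rad/sec.
∠G(j0.00368) = −90° − arctan(0.00368/136) − arctan(0.00368/148) ≈ -90.00°
PM = 180° + (-90.00°) = 90.00°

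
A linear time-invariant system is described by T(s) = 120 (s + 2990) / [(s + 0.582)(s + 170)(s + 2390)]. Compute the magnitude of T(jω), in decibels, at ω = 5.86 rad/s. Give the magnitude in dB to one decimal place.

|j5.86 + 2990| = √(5.86² + 2990²) = 2990
|j5.86 + 0.582| = √(5.86² + 0.582²) = 5.889
|j5.86 + 170| = √(5.86² + 170²) = 170.1
|j5.86 + 2390| = √(5.86² + 2390²) = 2390
|T(j5.86)| = 120 × 2990 / (5.889 × 170.1 × 2390) = 0.14987
20 log₁₀(0.14987) = -16.49 dB

-16.5 dB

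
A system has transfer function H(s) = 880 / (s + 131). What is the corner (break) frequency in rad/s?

131 rad/s

The single real pole at s = −131 gives a corner at ω = 131 rad/s.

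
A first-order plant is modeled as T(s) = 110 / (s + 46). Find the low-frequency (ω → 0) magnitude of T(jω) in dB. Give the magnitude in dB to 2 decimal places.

T(0) = 110 / 46 = 2.3913
20 log₁₀(2.3913) = 7.573 dB

7.57 dB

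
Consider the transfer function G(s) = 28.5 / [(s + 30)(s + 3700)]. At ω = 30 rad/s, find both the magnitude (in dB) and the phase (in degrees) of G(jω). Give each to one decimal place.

|G| = -74.8 dB, ∠G = -45.5 deg

|j30 + 30| = √(30² + 30²) = 42.43
|j30 + 3700| = √(30² + 3700²) = 3700
|G(j30)| = 28.5 / (42.43 × 3700) = 0.00018155
20 log₁₀(0.00018155) = -74.82 dB
∠(j30 + 30) = arctan(30/30) = 45.00°
∠(j30 + 3700) = arctan(30/3700) = 0.46°
∠G(j30) = − (45.00° + 0.46°) = -45.46°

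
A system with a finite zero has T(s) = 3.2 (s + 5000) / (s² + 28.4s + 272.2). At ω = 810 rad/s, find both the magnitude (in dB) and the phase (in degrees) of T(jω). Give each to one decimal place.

|T| = -32.1 dB, ∠T = -168.8°

|j810 + 5000| = √(810² + 5000²) = 5065
|(j810)² + 28.4(j810) + 272.2| = |-6.5583e+05 + j23004| = 6.562e+05
|T(j810)| = 3.2 × 5065 / 6.562e+05 = 0.0247
20 log₁₀(0.0247) = -32.15 dB
∠(j810 + 5000) = arctan(810/5000) = 9.20°
∠[(j810)² + 28.4(j810) + 272.2] = ∠[-6.5583e+05 + j23004] = 177.99°
∠T(j810) = 9.20° − 177.99° = -168.79°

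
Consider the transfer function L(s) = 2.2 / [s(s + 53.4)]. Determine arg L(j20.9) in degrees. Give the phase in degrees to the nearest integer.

∠(j20.9 + 53.4) = arctan(20.9/53.4) = 21.37°
∠(j20.9) = 90.00°
∠L(j20.9) = − (21.37° + 90.00°) = -111.37°

-111°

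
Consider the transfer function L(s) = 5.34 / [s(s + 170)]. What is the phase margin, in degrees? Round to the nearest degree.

Gain crossover: |L(jω)| = 1 at ω ≈ 0.0314 rad/sec.
∠L(j0.0314) = −90° − arctan(0.0314/170) ≈ -90.01°
PM = 180° + (-90.01°) = 89.99°

90°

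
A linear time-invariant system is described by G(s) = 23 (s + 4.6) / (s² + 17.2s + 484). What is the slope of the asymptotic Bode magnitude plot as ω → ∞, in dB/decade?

-20 dB/decade

With 1 zero and 2 poles, the high-frequency asymptotic slope is 20 × (1 − 2) = -20 dB/decade.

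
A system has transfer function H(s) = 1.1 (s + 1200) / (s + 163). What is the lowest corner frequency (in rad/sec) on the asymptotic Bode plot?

163 rad/sec

Break frequencies occur at each pole and zero magnitude: 163 rad/sec, 1200 rad/sec.
The lowest is 163 rad/sec.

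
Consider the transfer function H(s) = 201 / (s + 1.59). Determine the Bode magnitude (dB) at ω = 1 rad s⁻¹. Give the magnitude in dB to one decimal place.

40.6 dB

|j1 + 1.59| = √(1² + 1.59²) = 1.878
|H(j1)| = 201 / 1.878 = 107.01
20 log₁₀(107.01) = 40.59 dB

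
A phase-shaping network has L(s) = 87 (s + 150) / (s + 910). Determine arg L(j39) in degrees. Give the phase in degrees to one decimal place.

12.1°

∠(j39 + 150) = arctan(39/150) = 14.57°
∠(j39 + 910) = arctan(39/910) = 2.45°
∠L(j39) = 14.57° − 2.45° = 12.12°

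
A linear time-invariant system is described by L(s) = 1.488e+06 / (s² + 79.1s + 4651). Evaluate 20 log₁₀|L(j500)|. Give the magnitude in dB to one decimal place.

15.5 dB

|(j500)² + 79.1(j500) + 4651| = |-2.4535e+05 + j39550| = 2.485e+05
|L(j500)| = 1.488e+06 / 2.485e+05 = 5.9875
20 log₁₀(5.9875) = 15.54 dB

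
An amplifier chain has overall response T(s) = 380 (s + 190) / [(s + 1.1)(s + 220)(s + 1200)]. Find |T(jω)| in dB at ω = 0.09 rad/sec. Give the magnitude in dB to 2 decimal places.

|j0.09 + 190| = √(0.09² + 190²) = 190
|j0.09 + 1.1| = √(0.09² + 1.1²) = 1.104
|j0.09 + 220| = √(0.09² + 220²) = 220
|j0.09 + 1200| = √(0.09² + 1200²) = 1200
|T(j0.09)| = 380 × 190 / (1.104 × 220 × 1200) = 0.24779
20 log₁₀(0.24779) = -12.118 dB

-12.12 dB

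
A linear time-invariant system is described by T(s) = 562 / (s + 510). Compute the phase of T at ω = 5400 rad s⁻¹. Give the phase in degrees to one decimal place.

∠(j5400 + 510) = arctan(5400/510) = 84.60°
∠T(j5400) = −84.60° = -84.60°

-84.6°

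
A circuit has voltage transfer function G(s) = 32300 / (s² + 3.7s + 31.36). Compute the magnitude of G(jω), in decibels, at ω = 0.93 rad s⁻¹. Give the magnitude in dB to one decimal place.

|(j0.93)² + 3.7(j0.93) + 31.36| = |30.495 + j3.441| = 30.69
|G(j0.93)| = 32300 / 30.69 = 1052.5
20 log₁₀(1052.5) = 60.44 dB

60.4 dB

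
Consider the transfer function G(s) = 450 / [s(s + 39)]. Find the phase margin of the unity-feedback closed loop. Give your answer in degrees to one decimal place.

Gain crossover: |G(jω)| = 1 at ω ≈ 11.1 rad/sec.
∠G(j11.1) = −90° − arctan(11.1/39) ≈ -105.88°
PM = 180° + (-105.88°) = 74.12°

74.1°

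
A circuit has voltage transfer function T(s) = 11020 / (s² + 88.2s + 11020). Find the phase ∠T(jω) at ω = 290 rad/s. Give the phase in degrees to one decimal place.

-160.7°

∠[(j290)² + 88.2(j290) + 11020] = ∠[-73080 + j25578] = 160.71°
∠T(j290) = −160.71° = -160.71°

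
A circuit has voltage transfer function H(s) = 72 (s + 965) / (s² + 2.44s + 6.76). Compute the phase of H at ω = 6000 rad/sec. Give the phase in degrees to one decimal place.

∠(j6000 + 965) = arctan(6000/965) = 80.86°
∠[(j6000)² + 2.44(j6000) + 6.76] = ∠[-3.6e+07 + j14640] = 179.98°
∠H(j6000) = 80.86° − 179.98° = -99.11°

-99.1°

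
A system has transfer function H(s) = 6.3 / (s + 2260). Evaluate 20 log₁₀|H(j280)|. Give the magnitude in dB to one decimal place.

|j280 + 2260| = √(280² + 2260²) = 2277
|H(j280)| = 6.3 / 2277 = 0.0027665
20 log₁₀(0.0027665) = -51.16 dB

-51.2 dB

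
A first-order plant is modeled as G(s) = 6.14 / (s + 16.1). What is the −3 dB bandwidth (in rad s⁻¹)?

For a single-pole low-pass, the −3 dB point is at the pole: ω = 16.1 rad s⁻¹.

16.1 rad s⁻¹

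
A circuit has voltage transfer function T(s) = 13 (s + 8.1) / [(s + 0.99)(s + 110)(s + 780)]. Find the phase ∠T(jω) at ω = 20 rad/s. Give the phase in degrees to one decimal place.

-31.0°

∠(j20 + 8.1) = arctan(20/8.1) = 67.95°
∠(j20 + 0.99) = arctan(20/0.99) = 87.17°
∠(j20 + 110) = arctan(20/110) = 10.30°
∠(j20 + 780) = arctan(20/780) = 1.47°
∠T(j20) = 67.95° − (87.17° + 10.30° + 1.47°) = -30.99°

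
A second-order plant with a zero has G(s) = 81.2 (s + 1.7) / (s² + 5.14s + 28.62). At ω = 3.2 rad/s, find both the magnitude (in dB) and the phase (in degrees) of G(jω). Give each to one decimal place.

|j3.2 + 1.7| = √(3.2² + 1.7²) = 3.624
|(j3.2)² + 5.14(j3.2) + 28.62| = |18.38 + j16.448| = 24.66
|G(j3.2)| = 81.2 × 3.624 / 24.66 = 11.929
20 log₁₀(11.929) = 21.53 dB
∠(j3.2 + 1.7) = arctan(3.2/1.7) = 62.02°
∠[(j3.2)² + 5.14(j3.2) + 28.62] = ∠[18.38 + j16.448] = 41.82°
∠G(j3.2) = 62.02° − 41.82° = 20.20°

|G| = 21.5 dB, ∠G = 20.2 deg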